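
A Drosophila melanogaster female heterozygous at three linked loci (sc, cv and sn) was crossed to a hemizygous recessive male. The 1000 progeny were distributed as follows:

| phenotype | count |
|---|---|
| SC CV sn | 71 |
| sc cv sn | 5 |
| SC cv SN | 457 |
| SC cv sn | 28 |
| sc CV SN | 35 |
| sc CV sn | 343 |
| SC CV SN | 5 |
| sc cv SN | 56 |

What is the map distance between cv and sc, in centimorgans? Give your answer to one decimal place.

13.7 centimorgans

The two most frequent reciprocal classes, SC cv SN and sc CV sn, are the parental types, so the F1 was SC cv SN / sc CV sn.
The two rarest classes, SC CV SN and sc cv sn, are the double crossovers. Comparing them with the parentals, only the cv allele has switched, so cv is the middle locus and the order is sc – cv – sn.
Crossovers in the sc–cv interval produce the single-crossover classes sc cv SN and SC CV sn (56 + 71 = 127) plus the double crossovers (10).
RF(sc–cv) = (127 + 10) / 1000 = 137/1000 = 0.1370 → 13.7 centimorgans.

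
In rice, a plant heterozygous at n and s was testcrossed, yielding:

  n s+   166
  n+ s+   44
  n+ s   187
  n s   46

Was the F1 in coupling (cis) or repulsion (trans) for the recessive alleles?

The two most frequent classes are n+ s (187) and n s+ (166); these are the parental (non-recombinant) types.
So the F1 carried n+ s on one chromosome and n s+ on the other — the recessive alleles are on opposite chromosomes (trans / repulsion).

trans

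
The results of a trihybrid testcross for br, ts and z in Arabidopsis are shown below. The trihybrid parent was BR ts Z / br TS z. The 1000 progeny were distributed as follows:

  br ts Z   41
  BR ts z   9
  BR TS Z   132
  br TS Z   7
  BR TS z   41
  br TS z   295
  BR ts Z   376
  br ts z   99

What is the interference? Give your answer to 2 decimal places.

The two rarest classes, BR ts z and br TS Z, are the double crossovers. Comparing them with the parentals, only the z allele has switched, so z is the middle locus and the order is br – z – ts.
br–z: (82 + 16)/1000 = 0.0980; z–ts: (231 + 16)/1000 = 0.2470.
Expected DCO frequency = 0.0980 × 0.2470 ≈ 0.02421; observed = 16/1000 ≈ 0.01600.
Coefficient of coincidence = 0.01600/0.02421 ≈ 0.66; interference = 1 − 0.66 = 0.34.

0.34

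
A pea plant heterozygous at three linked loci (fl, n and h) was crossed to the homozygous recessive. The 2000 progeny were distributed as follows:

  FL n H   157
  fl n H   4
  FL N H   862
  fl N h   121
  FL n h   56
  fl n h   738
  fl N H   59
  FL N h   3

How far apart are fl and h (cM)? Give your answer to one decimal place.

6.1 cM

The two most frequent reciprocal classes, FL N H and fl n h, are the parental types, so the F1 was FL N H / fl n h.
The two rarest classes, FL N h and fl n H, are the double crossovers. Comparing them with the parentals, only the h allele has switched, so h is the middle locus and the order is n – h – fl.
Crossovers in the h–fl interval produce the single-crossover classes fl N H and FL n h (59 + 56 = 115) plus the double crossovers (7).
RF(h–fl) = (115 + 7) / 2000 = 122/2000 = 0.0610 → 6.1 cM.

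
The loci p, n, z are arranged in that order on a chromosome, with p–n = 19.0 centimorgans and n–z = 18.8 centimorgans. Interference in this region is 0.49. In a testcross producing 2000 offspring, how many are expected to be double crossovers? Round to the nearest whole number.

Map distances give recombination frequencies of 0.190 and 0.188 for the two intervals.
With interference 0.49 (so coincidence = 0.51), expected double-crossover frequency = 0.190 × 0.188 × 0.51 = 0.01822.
Expected number = 0.01822 × 2000 = 36.43 ≈ 36.

36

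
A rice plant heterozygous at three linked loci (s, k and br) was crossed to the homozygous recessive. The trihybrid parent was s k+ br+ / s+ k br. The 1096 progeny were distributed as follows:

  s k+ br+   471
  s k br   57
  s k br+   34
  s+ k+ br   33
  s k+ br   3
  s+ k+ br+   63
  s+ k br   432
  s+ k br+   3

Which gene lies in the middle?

The two rarest classes, s k+ br and s+ k br+, are the double crossovers. Comparing them with the parentals, only the br allele has switched, so br is the middle locus and the order is k – br – s.

br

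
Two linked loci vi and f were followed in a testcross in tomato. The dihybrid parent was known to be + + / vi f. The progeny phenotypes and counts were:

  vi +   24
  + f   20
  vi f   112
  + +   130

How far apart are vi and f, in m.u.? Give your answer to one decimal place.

The recombinant classes are + f and vi +: 20 + 24 = 44.
Recombination frequency = 44/286 = 0.1538 ≈ 15.4%, i.e. 15.4 m.u.

15.4 m.u.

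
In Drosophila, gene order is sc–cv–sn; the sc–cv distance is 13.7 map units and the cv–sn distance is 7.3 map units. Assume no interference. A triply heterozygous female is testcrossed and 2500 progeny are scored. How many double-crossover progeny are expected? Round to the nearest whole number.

25

Map distances give recombination frequencies of 0.137 and 0.073 for the two intervals.
With no interference, expected double-crossover frequency = 0.137 × 0.073 = 0.01000.
Expected number = 0.01000 × 2500 = 25.00 ≈ 25.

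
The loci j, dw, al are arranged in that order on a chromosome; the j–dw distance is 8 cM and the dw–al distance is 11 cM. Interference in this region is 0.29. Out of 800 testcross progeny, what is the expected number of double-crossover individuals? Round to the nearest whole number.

5

Map distances give recombination frequencies of 0.080 and 0.110 for the two intervals.
With interference 0.29 (so coincidence = 0.71), expected double-crossover frequency = 0.080 × 0.110 × 0.71 = 0.00625.
Expected number = 0.00625 × 800 = 5.00 ≈ 5.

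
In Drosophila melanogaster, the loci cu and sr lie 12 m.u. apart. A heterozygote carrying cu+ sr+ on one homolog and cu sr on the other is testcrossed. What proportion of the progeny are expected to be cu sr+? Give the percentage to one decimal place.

A map distance of 12 m.u. corresponds to a recombination frequency of 0.120.
The F1 is cu+ sr+ / cu sr, so cu sr+ is a recombinant gamete class with expected frequency r/2 = 0.120/2 = 0.0600.
That is 0.0600 = 6.0% of the progeny.

6.0%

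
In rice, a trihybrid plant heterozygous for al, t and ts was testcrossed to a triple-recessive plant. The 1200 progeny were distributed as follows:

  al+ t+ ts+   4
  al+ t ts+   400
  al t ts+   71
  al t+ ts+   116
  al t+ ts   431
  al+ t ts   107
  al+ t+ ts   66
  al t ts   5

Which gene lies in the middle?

The two most frequent reciprocal classes, al+ t ts+ and al t+ ts, are the parental types, so the F1 was al+ t ts+ / al t+ ts.
The two rarest classes, al+ t+ ts+ and al t ts, are the double crossovers. Comparing them with the parentals, only the t allele has switched, so t is the middle locus and the order is ts – t – al.

t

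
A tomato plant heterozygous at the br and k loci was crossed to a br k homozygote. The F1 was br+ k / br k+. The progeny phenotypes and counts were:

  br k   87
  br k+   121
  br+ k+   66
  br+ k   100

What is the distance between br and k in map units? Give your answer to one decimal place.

The recombinant classes are br+ k+ and br k: 66 + 87 = 153.
Recombination frequency = 153/374 = 0.4091 ≈ 40.9%, i.e. 40.9 map units.

40.9 map units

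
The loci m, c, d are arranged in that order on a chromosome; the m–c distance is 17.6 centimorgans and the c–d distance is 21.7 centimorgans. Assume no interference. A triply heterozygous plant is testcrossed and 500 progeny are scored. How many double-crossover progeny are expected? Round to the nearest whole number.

Map distances give recombination frequencies of 0.176 and 0.217 for the two intervals.
With no interference, expected double-crossover frequency = 0.176 × 0.217 = 0.03819.
Expected number = 0.03819 × 500 = 19.10 ≈ 19.

19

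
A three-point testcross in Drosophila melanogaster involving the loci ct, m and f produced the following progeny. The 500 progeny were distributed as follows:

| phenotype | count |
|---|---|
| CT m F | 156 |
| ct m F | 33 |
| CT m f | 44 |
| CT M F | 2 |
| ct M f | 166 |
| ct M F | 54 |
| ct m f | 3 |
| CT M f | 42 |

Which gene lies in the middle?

m

The two most frequent reciprocal classes, ct M f and CT m F, are the parental types, so the F1 was ct M f / CT m F.
The two rarest classes, ct m f and CT M F, are the double crossovers. Comparing them with the parentals, only the m allele has switched, so m is the middle locus and the order is ct – m – f.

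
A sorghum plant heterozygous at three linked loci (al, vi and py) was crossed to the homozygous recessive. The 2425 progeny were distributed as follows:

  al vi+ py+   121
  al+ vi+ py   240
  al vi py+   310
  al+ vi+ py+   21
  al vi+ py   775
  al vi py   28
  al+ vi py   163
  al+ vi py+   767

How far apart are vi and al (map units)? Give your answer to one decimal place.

The two most frequent reciprocal classes, al+ vi py+ and al vi+ py, are the parental types, so the F1 was al+ vi py+ / al vi+ py.
The two rarest classes, al+ vi+ py+ and al vi py, are the double crossovers. Comparing them with the parentals, only the vi allele has switched, so vi is the middle locus and the order is py – vi – al.
Crossovers in the vi–al interval produce the single-crossover classes al vi py+ and al+ vi+ py (310 + 240 = 550) plus the double crossovers (49).
RF(vi–al) = (550 + 49) / 2425 = 599/2425 = 0.2470 → 24.7 map units.

24.7 map units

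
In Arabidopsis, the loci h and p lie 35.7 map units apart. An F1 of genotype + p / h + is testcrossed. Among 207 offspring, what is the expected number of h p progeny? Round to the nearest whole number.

A map distance of 35.7 map units corresponds to a recombination frequency of 0.357.
The F1 is + p / h +, so h p is a recombinant gamete class with expected frequency r/2 = 0.357/2 = 0.1785.
Expected number = 0.1785 × 207 = 36.95 ≈ 37.

37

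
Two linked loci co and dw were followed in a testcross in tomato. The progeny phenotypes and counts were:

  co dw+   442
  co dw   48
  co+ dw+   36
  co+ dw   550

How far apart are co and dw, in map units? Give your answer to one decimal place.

The two most frequent classes, co+ dw (550) and co dw+ (442), are the parental types, so the F1 was co+ dw / co dw+.
The recombinant classes are co+ dw+ and co dw: 36 + 48 = 84.
Recombination frequency = 84/1076 = 0.0781 ≈ 7.8%, i.e. 7.8 map units.

7.8 map units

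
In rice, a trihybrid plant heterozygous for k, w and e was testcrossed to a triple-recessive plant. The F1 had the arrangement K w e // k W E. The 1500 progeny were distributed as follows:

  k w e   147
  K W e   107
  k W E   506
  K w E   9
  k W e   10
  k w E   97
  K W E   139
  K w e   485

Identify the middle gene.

e

The two rarest classes, K w E and k W e, are the double crossovers. Comparing them with the parentals, only the e allele has switched, so e is the middle locus and the order is k – e – w.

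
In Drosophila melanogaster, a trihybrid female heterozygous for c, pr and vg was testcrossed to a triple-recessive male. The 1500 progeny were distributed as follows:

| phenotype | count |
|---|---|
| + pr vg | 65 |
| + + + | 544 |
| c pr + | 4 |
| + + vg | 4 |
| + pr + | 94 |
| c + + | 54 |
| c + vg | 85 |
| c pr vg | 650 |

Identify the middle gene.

The two most frequent reciprocal classes, c pr vg and + + +, are the parental types, so the F1 was c pr vg / + + +.
The two rarest classes, c pr + and + + vg, are the double crossovers. Comparing them with the parentals, only the vg allele has switched, so vg is the middle locus and the order is c – vg – pr.

vg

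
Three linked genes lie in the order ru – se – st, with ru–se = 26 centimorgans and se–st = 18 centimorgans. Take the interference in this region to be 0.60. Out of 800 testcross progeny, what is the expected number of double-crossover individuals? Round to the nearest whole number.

Map distances give recombination frequencies of 0.260 and 0.180 for the two intervals.
With interference 0.60 (so coincidence = 0.40), expected double-crossover frequency = 0.260 × 0.180 × 0.40 = 0.01872.
Expected number = 0.01872 × 800 = 14.98 ≈ 15.

15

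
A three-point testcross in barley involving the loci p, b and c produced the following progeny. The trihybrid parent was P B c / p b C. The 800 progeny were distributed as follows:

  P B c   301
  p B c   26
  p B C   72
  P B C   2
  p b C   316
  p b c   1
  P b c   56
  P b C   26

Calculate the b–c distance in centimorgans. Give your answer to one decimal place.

The two rarest classes, P B C and p b c, are the double crossovers. Comparing them with the parentals, only the c allele has switched, so c is the middle locus and the order is b – c – p.
Crossovers in the b–c interval produce the single-crossover classes P b c and p B C (56 + 72 = 128) plus the double crossovers (3).
RF(b–c) = (128 + 3) / 800 = 131/800 = 0.1638 → 16.4 centimorgans.

16.4 centimorgans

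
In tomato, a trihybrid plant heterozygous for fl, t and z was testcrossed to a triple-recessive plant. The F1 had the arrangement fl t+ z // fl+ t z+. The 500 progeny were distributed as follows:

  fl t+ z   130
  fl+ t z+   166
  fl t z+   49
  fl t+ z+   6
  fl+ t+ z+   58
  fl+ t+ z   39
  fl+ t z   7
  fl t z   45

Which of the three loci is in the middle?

The two rarest classes, fl t+ z+ and fl+ t z, are the double crossovers. Comparing them with the parentals, only the z allele has switched, so z is the middle locus and the order is t – z – fl.

z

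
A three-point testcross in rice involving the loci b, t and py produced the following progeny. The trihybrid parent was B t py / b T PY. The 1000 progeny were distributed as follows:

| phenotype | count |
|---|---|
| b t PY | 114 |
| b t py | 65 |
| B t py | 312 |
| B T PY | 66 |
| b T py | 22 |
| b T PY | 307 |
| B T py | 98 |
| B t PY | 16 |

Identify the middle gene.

py

The two rarest classes, B t PY and b T py, are the double crossovers. Comparing them with the parentals, only the py allele has switched, so py is the middle locus and the order is b – py – t.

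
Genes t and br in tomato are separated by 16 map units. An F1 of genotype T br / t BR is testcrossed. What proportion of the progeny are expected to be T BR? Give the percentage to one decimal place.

A map distance of 16 map units corresponds to a recombination frequency of 0.160.
The F1 is T br / t BR, so T BR is a recombinant gamete class with expected frequency r/2 = 0.160/2 = 0.0800.
That is 0.0800 = 8.0% of the progeny.

8.0%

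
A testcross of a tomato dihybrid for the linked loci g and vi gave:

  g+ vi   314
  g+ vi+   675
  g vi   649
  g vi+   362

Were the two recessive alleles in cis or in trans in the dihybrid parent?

cis

The two most frequent classes are g+ vi+ (675) and g vi (649); these are the parental (non-recombinant) types.
So the F1 carried g+ vi+ on one chromosome and g vi on the other — the recessive alleles are on the same chromosome (cis / coupling).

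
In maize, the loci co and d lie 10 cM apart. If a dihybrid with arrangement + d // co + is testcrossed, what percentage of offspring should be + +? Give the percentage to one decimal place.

A map distance of 10 cM corresponds to a recombination frequency of 0.100.
The F1 is + d / co +, so + + is a recombinant gamete class with expected frequency r/2 = 0.100/2 = 0.0500.
That is 0.0500 = 5.0% of the progeny.

5.0%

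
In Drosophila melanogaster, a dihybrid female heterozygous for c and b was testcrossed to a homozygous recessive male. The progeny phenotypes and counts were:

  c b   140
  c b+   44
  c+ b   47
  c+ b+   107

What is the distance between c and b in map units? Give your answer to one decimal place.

26.9 map units

The two most frequent classes, c+ b+ (107) and c b (140), are the parental types, so the F1 was c+ b+ / c b.
The recombinant classes are c+ b and c b+: 47 + 44 = 91.
Recombination frequency = 91/338 = 0.2692 ≈ 26.9%, i.e. 26.9 map units.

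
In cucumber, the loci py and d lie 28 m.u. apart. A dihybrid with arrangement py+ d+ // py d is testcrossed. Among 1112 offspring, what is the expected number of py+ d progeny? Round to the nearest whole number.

156

A map distance of 28 m.u. corresponds to a recombination frequency of 0.280.
The F1 is py+ d+ / py d, so py+ d is a recombinant gamete class with expected frequency r/2 = 0.280/2 = 0.1400.
Expected number = 0.1400 × 1112 = 155.68 ≈ 156.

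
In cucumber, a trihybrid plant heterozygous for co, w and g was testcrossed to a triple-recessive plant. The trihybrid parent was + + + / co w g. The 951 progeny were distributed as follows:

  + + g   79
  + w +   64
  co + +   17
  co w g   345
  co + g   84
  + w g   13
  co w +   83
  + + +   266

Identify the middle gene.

co

The two rarest classes, co + + and + w g, are the double crossovers. Comparing them with the parentals, only the co allele has switched, so co is the middle locus and the order is w – co – g.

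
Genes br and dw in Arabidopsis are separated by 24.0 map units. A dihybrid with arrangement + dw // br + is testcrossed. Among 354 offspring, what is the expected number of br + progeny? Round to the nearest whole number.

A map distance of 24.0 map units corresponds to a recombination frequency of 0.240.
The F1 is + dw / br +, so br + is a parental gamete class with expected frequency (1 − r)/2 = 0.760/2 = 0.3800.
Expected number = 0.3800 × 354 = 134.52 ≈ 135.

135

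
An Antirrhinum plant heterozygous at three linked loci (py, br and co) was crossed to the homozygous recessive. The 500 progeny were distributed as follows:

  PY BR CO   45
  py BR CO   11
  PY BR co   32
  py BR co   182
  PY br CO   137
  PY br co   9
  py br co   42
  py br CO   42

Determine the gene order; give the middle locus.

co

The two most frequent reciprocal classes, py BR co and PY br CO, are the parental types, so the F1 was py BR co / PY br CO.
The two rarest classes, py BR CO and PY br co, are the double crossovers. Comparing them with the parentals, only the co allele has switched, so co is the middle locus and the order is py – co – br.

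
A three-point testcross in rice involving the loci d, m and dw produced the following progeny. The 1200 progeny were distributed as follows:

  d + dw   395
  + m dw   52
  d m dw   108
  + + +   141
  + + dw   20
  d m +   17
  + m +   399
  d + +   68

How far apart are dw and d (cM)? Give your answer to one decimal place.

The two most frequent reciprocal classes, d + dw and + m +, are the parental types, so the F1 was d + dw / + m +.
The two rarest classes, + + dw and d m +, are the double crossovers. Comparing them with the parentals, only the d allele has switched, so d is the middle locus and the order is dw – d – m.
Crossovers in the dw–d interval produce the single-crossover classes d + + and + m dw (68 + 52 = 120) plus the double crossovers (37).
RF(dw–d) = (120 + 37) / 1200 = 157/1200 = 0.1308 → 13.1 cM.

13.1 cM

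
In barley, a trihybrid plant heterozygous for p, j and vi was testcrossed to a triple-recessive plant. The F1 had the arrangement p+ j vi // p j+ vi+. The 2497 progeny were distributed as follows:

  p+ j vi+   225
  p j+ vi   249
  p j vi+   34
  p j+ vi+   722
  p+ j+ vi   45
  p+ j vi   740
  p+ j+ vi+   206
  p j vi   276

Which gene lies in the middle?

The two rarest classes, p+ j+ vi and p j vi+, are the double crossovers. Comparing them with the parentals, only the j allele has switched, so j is the middle locus and the order is p – j – vi.

j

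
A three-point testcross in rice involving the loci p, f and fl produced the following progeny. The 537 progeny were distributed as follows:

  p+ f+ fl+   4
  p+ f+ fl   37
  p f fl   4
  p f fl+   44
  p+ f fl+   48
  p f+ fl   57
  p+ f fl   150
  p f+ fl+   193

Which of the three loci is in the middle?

The two most frequent reciprocal classes, p f+ fl+ and p+ f fl, are the parental types, so the F1 was p f+ fl+ / p+ f fl.
The two rarest classes, p+ f+ fl+ and p f fl, are the double crossovers. Comparing them with the parentals, only the p allele has switched, so p is the middle locus and the order is f – p – fl.

p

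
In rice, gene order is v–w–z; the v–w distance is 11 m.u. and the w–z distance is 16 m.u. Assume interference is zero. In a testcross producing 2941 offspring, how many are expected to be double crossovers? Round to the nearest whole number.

Map distances give recombination frequencies of 0.110 and 0.160 for the two intervals.
With no interference, expected double-crossover frequency = 0.110 × 0.160 = 0.01760.
Expected number = 0.01760 × 2941 = 51.76 ≈ 52.

52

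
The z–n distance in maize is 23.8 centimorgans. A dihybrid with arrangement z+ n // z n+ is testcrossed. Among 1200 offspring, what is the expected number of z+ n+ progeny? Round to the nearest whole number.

143

A map distance of 23.8 centimorgans corresponds to a recombination frequency of 0.238.
The F1 is z+ n / z n+, so z+ n+ is a recombinant gamete class with expected frequency r/2 = 0.238/2 = 0.1190.
Expected number = 0.1190 × 1200 = 142.80 ≈ 143.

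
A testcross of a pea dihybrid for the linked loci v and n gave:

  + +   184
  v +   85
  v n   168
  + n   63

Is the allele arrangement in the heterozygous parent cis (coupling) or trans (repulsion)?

cis

The two most frequent classes are + + (184) and v n (168); these are the parental (non-recombinant) types.
So the F1 carried + + on one chromosome and v n on the other — the recessive alleles are on the same chromosome (cis / coupling).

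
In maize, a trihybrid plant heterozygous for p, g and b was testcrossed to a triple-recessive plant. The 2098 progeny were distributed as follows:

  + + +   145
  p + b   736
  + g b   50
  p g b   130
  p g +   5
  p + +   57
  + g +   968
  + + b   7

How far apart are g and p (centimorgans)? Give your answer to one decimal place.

13.7 centimorgans

The two most frequent reciprocal classes, + g + and p + b, are the parental types, so the F1 was + g + / p + b.
The two rarest classes, p g + and + + b, are the double crossovers. Comparing them with the parentals, only the p allele has switched, so p is the middle locus and the order is b – p – g.
Crossovers in the p–g interval produce the single-crossover classes + + + and p g b (145 + 130 = 275) plus the double crossovers (12).
RF(p–g) = (275 + 12) / 2098 = 287/2098 = 0.1368 → 13.7 centimorgans.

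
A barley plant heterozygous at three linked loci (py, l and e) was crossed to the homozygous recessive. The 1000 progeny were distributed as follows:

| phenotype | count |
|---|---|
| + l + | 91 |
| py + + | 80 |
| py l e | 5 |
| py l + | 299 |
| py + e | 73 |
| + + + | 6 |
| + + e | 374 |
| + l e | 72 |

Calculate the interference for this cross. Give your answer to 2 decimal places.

The two most frequent reciprocal classes, + + e and py l +, are the parental types, so the F1 was + + e / py l +.
The two rarest classes, + + + and py l e, are the double crossovers. Comparing them with the parentals, only the e allele has switched, so e is the middle locus and the order is py – e – l.
py–e: (164 + 11)/1000 = 0.1750; e–l: (152 + 11)/1000 = 0.1630.
Expected DCO frequency = 0.1750 × 0.1630 ≈ 0.02852; observed = 11/1000 ≈ 0.01100.
Coefficient of coincidence = 0.01100/0.02852 ≈ 0.39; interference = 1 − 0.39 = 0.61.

0.61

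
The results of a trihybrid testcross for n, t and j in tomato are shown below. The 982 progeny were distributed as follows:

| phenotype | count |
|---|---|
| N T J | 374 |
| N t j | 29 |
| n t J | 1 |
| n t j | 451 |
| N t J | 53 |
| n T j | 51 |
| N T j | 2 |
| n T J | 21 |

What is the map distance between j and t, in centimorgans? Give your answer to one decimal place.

The two most frequent reciprocal classes, N T J and n t j, are the parental types, so the F1 was N T J / n t j.
The two rarest classes, N T j and n t J, are the double crossovers. Comparing them with the parentals, only the j allele has switched, so j is the middle locus and the order is t – j – n.
Crossovers in the t–j interval produce the single-crossover classes N t J and n T j (53 + 51 = 104) plus the double crossovers (3).
RF(t–j) = (104 + 3) / 982 = 107/982 = 0.1090 → 10.9 centimorgans.

10.9 centimorgans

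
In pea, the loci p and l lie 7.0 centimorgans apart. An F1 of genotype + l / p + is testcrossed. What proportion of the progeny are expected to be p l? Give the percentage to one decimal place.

A map distance of 7.0 centimorgans corresponds to a recombination frequency of 0.070.
The F1 is + l / p +, so p l is a recombinant gamete class with expected frequency r/2 = 0.070/2 = 0.0350.
That is 0.0350 = 3.5% of the progeny.

3.5%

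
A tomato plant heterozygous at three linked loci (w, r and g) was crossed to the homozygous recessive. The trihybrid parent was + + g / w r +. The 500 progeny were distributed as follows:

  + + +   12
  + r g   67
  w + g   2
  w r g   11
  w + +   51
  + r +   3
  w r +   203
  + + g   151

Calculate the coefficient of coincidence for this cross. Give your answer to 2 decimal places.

The two rarest classes, w + g and + r +, are the double crossovers. Comparing them with the parentals, only the w allele has switched, so w is the middle locus and the order is r – w – g.
r–w: (118 + 5)/500 = 0.2460; w–g: (23 + 5)/500 = 0.0560.
Expected DCO frequency = 0.2460 × 0.0560 ≈ 0.01378; observed = 5/500 ≈ 0.01000.
Coefficient of coincidence = 0.01000/0.01378 ≈ 0.73.

0.73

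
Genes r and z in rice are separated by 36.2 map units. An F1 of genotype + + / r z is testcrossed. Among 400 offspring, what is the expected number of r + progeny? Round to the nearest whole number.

A map distance of 36.2 map units corresponds to a recombination frequency of 0.362.
The F1 is + + / r z, so r + is a recombinant gamete class with expected frequency r/2 = 0.362/2 = 0.1810.
Expected number = 0.1810 × 400 = 72.40 ≈ 72.

72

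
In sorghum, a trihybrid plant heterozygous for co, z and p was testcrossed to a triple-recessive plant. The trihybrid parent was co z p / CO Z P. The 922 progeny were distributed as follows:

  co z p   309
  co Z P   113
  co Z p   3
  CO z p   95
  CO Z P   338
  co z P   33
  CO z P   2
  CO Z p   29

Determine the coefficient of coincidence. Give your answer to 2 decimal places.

The two rarest classes, co Z p and CO z P, are the double crossovers. Comparing them with the parentals, only the z allele has switched, so z is the middle locus and the order is co – z – p.
co–z: (208 + 5)/922 = 0.2310; z–p: (62 + 5)/922 = 0.0727.
Expected DCO frequency = 0.2310 × 0.0727 ≈ 0.01679; observed = 5/922 ≈ 0.00542.
Coefficient of coincidence = 0.00542/0.01679 ≈ 0.32.

0.32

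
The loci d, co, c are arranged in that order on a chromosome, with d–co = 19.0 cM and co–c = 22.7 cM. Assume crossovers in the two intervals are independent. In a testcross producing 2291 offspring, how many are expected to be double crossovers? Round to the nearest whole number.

99

Map distances give recombination frequencies of 0.190 and 0.227 for the two intervals.
With no interference, expected double-crossover frequency = 0.190 × 0.227 = 0.04313.
Expected number = 0.04313 × 2291 = 98.81 ≈ 99.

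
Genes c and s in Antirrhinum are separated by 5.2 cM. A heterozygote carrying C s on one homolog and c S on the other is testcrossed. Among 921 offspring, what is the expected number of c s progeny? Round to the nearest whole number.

A map distance of 5.2 cM corresponds to a recombination frequency of 0.052.
The F1 is C s / c S, so c s is a recombinant gamete class with expected frequency r/2 = 0.052/2 = 0.0260.
Expected number = 0.0260 × 921 = 23.95 ≈ 24.

24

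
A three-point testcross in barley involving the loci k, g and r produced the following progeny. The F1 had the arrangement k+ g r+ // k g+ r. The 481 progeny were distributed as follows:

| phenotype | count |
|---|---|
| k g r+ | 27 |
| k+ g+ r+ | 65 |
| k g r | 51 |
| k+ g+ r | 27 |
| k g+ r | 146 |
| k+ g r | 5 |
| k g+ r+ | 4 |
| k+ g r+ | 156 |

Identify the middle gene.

The two rarest classes, k+ g r and k g+ r+, are the double crossovers. Comparing them with the parentals, only the r allele has switched, so r is the middle locus and the order is k – r – g.

r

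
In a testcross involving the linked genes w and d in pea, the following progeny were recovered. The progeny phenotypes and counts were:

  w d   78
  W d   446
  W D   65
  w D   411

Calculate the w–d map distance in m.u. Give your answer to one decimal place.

14.3 m.u.

The two most frequent classes, W d (446) and w D (411), are the parental types, so the F1 was W d / w D.
The recombinant classes are W D and w d: 65 + 78 = 143.
Recombination frequency = 143/1000 = 0.1430 ≈ 14.3%, i.e. 14.3 m.u.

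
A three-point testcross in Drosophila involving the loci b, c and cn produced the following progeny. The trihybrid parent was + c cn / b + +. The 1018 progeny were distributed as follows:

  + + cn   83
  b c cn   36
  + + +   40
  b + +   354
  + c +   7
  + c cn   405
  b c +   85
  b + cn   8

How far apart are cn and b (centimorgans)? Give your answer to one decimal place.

The two rarest classes, + c + and b + cn, are the double crossovers. Comparing them with the parentals, only the cn allele has switched, so cn is the middle locus and the order is b – cn – c.
Crossovers in the b–cn interval produce the single-crossover classes b c cn and + + + (36 + 40 = 76) plus the double crossovers (15).
RF(b–cn) = (76 + 15) / 1018 = 91/1018 = 0.0894 → 8.9 centimorgans.

8.9 centimorgans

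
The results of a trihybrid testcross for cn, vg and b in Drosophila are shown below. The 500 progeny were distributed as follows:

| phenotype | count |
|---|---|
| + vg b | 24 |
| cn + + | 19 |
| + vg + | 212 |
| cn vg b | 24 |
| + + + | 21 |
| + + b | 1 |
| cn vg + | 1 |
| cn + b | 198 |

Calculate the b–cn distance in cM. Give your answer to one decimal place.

9.0 cM

The two most frequent reciprocal classes, + vg + and cn + b, are the parental types, so the F1 was + vg + / cn + b.
The two rarest classes, cn vg + and + + b, are the double crossovers. Comparing them with the parentals, only the cn allele has switched, so cn is the middle locus and the order is b – cn – vg.
Crossovers in the b–cn interval produce the single-crossover classes + vg b and cn + + (24 + 19 = 43) plus the double crossovers (2).
RF(b–cn) = (43 + 2) / 500 = 45/500 = 0.0900 → 9.0 cM.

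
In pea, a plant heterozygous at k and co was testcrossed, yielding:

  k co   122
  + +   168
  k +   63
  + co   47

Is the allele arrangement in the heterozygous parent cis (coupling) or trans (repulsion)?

The two most frequent classes are + + (168) and k co (122); these are the parental (non-recombinant) types.
So the F1 carried + + on one chromosome and k co on the other — the recessive alleles are on the same chromosome (cis / coupling).

cis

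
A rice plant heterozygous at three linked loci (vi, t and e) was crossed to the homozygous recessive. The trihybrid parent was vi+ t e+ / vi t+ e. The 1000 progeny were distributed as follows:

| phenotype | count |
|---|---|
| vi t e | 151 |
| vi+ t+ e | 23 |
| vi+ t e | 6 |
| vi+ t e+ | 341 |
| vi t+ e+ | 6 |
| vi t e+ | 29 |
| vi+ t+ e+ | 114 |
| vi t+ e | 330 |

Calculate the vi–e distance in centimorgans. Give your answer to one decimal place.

The two rarest classes, vi+ t e and vi t+ e+, are the double crossovers. Comparing them with the parentals, only the e allele has switched, so e is the middle locus and the order is vi – e – t.
Crossovers in the vi–e interval produce the single-crossover classes vi t e+ and vi+ t+ e (29 + 23 = 52) plus the double crossovers (12).
RF(vi–e) = (52 + 12) / 1000 = 64/1000 = 0.0640 → 6.4 centimorgans.

6.4 centimorgans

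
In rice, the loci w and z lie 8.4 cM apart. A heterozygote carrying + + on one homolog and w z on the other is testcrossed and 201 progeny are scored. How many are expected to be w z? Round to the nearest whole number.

A map distance of 8.4 cM corresponds to a recombination frequency of 0.084.
The F1 is + + / w z, so w z is a parental gamete class with expected frequency (1 − r)/2 = 0.916/2 = 0.4580.
Expected number = 0.4580 × 201 = 92.06 ≈ 92.

92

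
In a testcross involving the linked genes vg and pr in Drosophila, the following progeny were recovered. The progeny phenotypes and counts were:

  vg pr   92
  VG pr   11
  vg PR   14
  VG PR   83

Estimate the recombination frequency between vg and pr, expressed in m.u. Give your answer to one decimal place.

12.5 m.u.

The two most frequent classes, VG PR (83) and vg pr (92), are the parental types, so the F1 was VG PR / vg pr.
The recombinant classes are VG pr and vg PR: 11 + 14 = 25.
Recombination frequency = 25/200 = 0.1250 ≈ 12.5%, i.e. 12.5 m.u.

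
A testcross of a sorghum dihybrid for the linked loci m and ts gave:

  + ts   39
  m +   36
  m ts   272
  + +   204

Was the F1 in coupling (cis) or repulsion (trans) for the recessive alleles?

The two most frequent classes are + + (204) and m ts (272); these are the parental (non-recombinant) types.
So the F1 carried + + on one chromosome and m ts on the other — the recessive alleles are on the same chromosome (cis / coupling).

cis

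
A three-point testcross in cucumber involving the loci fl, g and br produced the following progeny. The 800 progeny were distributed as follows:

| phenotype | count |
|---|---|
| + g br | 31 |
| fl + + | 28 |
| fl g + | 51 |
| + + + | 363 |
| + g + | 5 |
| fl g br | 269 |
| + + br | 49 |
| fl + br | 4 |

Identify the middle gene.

g

The two most frequent reciprocal classes, + + + and fl g br, are the parental types, so the F1 was + + + / fl g br.
The two rarest classes, + g + and fl + br, are the double crossovers. Comparing them with the parentals, only the g allele has switched, so g is the middle locus and the order is br – g – fl.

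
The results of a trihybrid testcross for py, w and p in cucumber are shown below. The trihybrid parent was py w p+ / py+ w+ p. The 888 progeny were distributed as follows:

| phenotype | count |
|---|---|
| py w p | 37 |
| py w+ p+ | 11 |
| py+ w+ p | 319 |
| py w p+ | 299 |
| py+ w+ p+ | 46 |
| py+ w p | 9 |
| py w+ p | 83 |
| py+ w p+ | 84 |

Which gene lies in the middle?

The two rarest classes, py w+ p+ and py+ w p, are the double crossovers. Comparing them with the parentals, only the w allele has switched, so w is the middle locus and the order is p – w – py.

w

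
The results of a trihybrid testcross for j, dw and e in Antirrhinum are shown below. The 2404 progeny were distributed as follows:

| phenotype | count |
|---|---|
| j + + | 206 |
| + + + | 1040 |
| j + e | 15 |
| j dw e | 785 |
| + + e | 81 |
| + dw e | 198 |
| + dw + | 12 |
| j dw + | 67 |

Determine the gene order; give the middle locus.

dw

The two most frequent reciprocal classes, + + + and j dw e, are the parental types, so the F1 was + + + / j dw e.
The two rarest classes, + dw + and j + e, are the double crossovers. Comparing them with the parentals, only the dw allele has switched, so dw is the middle locus and the order is j – dw – e.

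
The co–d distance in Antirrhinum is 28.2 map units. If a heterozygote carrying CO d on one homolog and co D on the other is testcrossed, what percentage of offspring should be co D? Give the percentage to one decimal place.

A map distance of 28.2 map units corresponds to a recombination frequency of 0.282.
The F1 is CO d / co D, so co D is a parental gamete class with expected frequency (1 − r)/2 = 0.718/2 = 0.3590.
That is 0.3590 = 35.9% of the progeny.

35.9%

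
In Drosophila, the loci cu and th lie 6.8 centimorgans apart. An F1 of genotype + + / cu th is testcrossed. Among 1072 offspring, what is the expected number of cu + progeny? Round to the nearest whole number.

36

A map distance of 6.8 centimorgans corresponds to a recombination frequency of 0.068.
The F1 is + + / cu th, so cu + is a recombinant gamete class with expected frequency r/2 = 0.068/2 = 0.0340.
Expected number = 0.0340 × 1072 = 36.45 ≈ 36.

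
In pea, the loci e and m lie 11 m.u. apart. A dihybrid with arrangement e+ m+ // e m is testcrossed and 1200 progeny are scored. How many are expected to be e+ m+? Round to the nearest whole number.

A map distance of 11 m.u. corresponds to a recombination frequency of 0.110.
The F1 is e+ m+ / e m, so e+ m+ is a parental gamete class with expected frequency (1 − r)/2 = 0.890/2 = 0.4450.
Expected number = 0.4450 × 1200 = 534.00 ≈ 534.

534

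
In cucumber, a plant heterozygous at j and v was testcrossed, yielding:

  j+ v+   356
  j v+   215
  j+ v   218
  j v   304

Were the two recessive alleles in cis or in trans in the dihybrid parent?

The two most frequent classes are j+ v+ (356) and j v (304); these are the parental (non-recombinant) types.
So the F1 carried j+ v+ on one chromosome and j v on the other — the recessive alleles are on the same chromosome (cis / coupling).

cis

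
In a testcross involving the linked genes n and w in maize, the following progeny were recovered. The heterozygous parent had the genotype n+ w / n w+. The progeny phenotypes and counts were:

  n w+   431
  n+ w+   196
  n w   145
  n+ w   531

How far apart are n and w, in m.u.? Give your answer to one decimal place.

The recombinant classes are n+ w+ and n w: 196 + 145 = 341.
Recombination frequency = 341/1303 = 0.2617 ≈ 26.2%, i.e. 26.2 m.u.

26.2 m.u.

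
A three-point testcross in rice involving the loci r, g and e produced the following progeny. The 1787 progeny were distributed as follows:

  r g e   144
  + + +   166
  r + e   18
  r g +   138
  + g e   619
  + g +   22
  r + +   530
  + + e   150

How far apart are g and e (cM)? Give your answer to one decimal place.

The two most frequent reciprocal classes, r + + and + g e, are the parental types, so the F1 was r + + / + g e.
The two rarest classes, r + e and + g +, are the double crossovers. Comparing them with the parentals, only the e allele has switched, so e is the middle locus and the order is r – e – g.
Crossovers in the e–g interval produce the single-crossover classes r g + and + + e (138 + 150 = 288) plus the double crossovers (40).
RF(e–g) = (288 + 40) / 1787 = 328/1787 = 0.1835 → 18.4 cM.

18.4 cM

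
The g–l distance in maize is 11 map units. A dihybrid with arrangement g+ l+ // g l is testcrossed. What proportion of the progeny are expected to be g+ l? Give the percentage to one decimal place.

5.5%

A map distance of 11 map units corresponds to a recombination frequency of 0.110.
The F1 is g+ l+ / g l, so g+ l is a recombinant gamete class with expected frequency r/2 = 0.110/2 = 0.0550.
That is 0.0550 = 5.5% of the progeny.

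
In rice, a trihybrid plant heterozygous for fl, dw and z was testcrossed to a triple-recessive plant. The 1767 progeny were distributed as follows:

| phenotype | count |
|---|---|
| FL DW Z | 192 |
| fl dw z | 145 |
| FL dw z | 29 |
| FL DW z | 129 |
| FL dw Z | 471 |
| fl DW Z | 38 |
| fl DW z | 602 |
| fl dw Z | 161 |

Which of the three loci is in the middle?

The two most frequent reciprocal classes, fl DW z and FL dw Z, are the parental types, so the F1 was fl DW z / FL dw Z.
The two rarest classes, fl DW Z and FL dw z, are the double crossovers. Comparing them with the parentals, only the z allele has switched, so z is the middle locus and the order is fl – z – dw.

z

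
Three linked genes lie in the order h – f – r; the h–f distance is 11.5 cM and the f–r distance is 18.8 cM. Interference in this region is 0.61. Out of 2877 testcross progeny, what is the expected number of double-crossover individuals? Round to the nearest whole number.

Map distances give recombination frequencies of 0.115 and 0.188 for the two intervals.
With interference 0.61 (so coincidence = 0.39), expected double-crossover frequency = 0.115 × 0.188 × 0.39 = 0.00843.
Expected number = 0.00843 × 2877 = 24.26 ≈ 24.

24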